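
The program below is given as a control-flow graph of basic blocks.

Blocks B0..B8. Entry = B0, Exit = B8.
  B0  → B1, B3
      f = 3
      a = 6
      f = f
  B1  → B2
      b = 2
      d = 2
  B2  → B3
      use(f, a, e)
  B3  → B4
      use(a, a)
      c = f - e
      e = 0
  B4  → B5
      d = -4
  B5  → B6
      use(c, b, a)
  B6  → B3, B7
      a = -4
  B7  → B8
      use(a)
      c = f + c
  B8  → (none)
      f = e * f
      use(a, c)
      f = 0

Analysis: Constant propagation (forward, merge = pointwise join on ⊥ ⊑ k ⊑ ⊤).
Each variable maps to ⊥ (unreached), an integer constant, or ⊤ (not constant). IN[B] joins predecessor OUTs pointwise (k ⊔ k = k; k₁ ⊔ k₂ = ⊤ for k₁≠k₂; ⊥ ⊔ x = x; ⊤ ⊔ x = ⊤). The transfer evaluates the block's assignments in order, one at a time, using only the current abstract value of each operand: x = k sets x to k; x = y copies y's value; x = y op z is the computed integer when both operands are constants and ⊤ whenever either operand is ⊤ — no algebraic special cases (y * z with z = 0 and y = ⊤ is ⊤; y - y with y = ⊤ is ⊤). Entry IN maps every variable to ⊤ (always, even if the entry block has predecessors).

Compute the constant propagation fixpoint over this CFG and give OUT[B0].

Converged values:
  B0:  IN=(all ⊤)  OUT={a:6, f:3; rest ⊤}
  B1:  IN={a:6, f:3; rest ⊤}  OUT={a:6, b:2, d:2, f:3; rest ⊤}
  B2:  IN={a:6, b:2, d:2, f:3; rest ⊤}  OUT={a:6, b:2, d:2, f:3; rest ⊤}
  B3:  IN={f:3; rest ⊤}  OUT={e:0, f:3; rest ⊤}
  B4:  IN={e:0, f:3; rest ⊤}  OUT={d:-4, e:0, f:3; rest ⊤}
  B5:  IN={d:-4, e:0, f:3; rest ⊤}  OUT={d:-4, e:0, f:3; rest ⊤}
  B6:  IN={d:-4, e:0, f:3; rest ⊤}  OUT={a:-4, d:-4, e:0, f:3; rest ⊤}
  B7:  IN={a:-4, d:-4, e:0, f:3; rest ⊤}  OUT={a:-4, d:-4, e:0, f:3; rest ⊤}
  B8:  IN={a:-4, d:-4, e:0, f:3; rest ⊤}  OUT={a:-4, d:-4, e:0, f:0; rest ⊤}

B0 is the boundary node: IN[B0] = {a: ⊤, b: ⊤, c: ⊤, d: ⊤, e: ⊤, f: ⊤}
Applying B0's transfer function to that IN value gives OUT[B0] (row B0 above).

Answer: {a: 6, b: ⊤, c: ⊤, d: ⊤, e: ⊤, f: 3}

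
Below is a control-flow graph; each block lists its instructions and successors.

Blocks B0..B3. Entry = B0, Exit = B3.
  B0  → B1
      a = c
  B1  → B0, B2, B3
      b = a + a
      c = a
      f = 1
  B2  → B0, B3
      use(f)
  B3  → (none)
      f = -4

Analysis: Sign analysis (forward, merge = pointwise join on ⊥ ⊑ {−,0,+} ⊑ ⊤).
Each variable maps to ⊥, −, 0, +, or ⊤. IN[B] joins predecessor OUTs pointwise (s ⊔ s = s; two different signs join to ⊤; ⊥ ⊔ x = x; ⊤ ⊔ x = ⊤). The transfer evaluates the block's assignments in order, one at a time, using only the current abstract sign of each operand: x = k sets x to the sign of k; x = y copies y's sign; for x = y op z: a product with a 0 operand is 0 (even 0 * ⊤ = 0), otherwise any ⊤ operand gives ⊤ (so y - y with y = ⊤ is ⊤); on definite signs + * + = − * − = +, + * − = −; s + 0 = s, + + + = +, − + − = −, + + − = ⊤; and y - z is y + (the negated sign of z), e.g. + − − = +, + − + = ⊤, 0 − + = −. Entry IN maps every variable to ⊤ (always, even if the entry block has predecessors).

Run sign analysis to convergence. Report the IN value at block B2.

Per-block solution:
  B0:   IN=(all ⊤)   OUT=(all ⊤)
  B1:   IN=(all ⊤)   OUT={f:+; rest ⊤}
  B2:   IN={f:+; rest ⊤}   OUT={f:+; rest ⊤}
  B3:   IN={f:+; rest ⊤}   OUT={f:-; rest ⊤}

Merge at B2: IN[B2] = OUT[B1] = {a: ⊤, b: ⊤, c: ⊤, d: ⊤, e: ⊤, f: +}

Answer: {a: ⊤, b: ⊤, c: ⊤, d: ⊤, e: ⊤, f: +}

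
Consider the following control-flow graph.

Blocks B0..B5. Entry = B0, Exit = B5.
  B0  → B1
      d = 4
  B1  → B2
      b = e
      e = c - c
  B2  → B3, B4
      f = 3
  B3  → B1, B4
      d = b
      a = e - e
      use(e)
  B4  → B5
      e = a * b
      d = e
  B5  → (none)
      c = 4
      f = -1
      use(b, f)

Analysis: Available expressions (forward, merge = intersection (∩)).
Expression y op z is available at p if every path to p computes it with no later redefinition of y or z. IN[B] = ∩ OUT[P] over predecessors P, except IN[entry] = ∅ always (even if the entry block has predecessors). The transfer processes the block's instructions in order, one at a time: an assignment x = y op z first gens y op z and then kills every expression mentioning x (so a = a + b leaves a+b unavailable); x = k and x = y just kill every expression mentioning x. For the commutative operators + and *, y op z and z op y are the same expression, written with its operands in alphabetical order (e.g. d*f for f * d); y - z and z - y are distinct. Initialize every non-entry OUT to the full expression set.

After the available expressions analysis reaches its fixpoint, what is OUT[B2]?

Answer: {c-c}

Trace:
Fixpoint table:
  B0: | IN={} | OUT={}
  B1: | IN={} | OUT={c-c}
  B2: | IN={c-c} | OUT={c-c}
  B3: | IN={c-c} | OUT={c-c, e-e}
  B4: | IN={c-c} | OUT={a*b, c-c}
  B5: | IN={a*b, c-c} | OUT={a*b}

Merge at B2: IN[B2] = OUT[B1] = {c-c}
Applying B2's transfer function to that IN value gives OUT[B2] (row B2 above).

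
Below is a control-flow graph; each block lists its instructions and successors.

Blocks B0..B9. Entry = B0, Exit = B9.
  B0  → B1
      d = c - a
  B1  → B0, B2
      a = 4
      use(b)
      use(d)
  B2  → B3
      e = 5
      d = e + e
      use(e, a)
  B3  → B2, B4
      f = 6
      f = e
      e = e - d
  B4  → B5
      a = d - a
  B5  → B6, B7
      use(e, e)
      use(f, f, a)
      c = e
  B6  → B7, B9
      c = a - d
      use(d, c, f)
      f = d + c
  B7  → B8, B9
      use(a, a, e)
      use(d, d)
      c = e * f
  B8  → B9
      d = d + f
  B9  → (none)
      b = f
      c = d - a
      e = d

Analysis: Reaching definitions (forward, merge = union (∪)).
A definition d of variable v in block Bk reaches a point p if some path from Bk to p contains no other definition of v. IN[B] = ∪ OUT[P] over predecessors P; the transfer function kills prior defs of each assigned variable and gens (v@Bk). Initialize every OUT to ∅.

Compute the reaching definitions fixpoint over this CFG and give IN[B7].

Per-block solution:
  B0:   IN={a@B1, d@B0}   OUT={a@B1, d@B0}
  B1:   IN={a@B1, d@B0}   OUT={a@B1, d@B0}
  B2:   IN={a@B1, d@B0, d@B2, e@B3, f@B3}   OUT={a@B1, d@B2, e@B2, f@B3}
  B3:   IN={a@B1, d@B2, e@B2, f@B3}   OUT={a@B1, d@B2, e@B3, f@B3}
  B4:   IN={a@B1, d@B2, e@B3, f@B3}   OUT={a@B4, d@B2, e@B3, f@B3}
  B5:   IN={a@B4, d@B2, e@B3, f@B3}   OUT={a@B4, c@B5, d@B2, e@B3, f@B3}
  B6:   IN={a@B4, c@B5, d@B2, e@B3, f@B3}   OUT={a@B4, c@B6, d@B2, e@B3, f@B6}
  B7:   IN={a@B4, c@B5, c@B6, d@B2, e@B3, f@B3, f@B6}   OUT={a@B4, c@B7, d@B2, e@B3, f@B3, f@B6}
  B8:   IN={a@B4, c@B7, d@B2, e@B3, f@B3, f@B6}   OUT={a@B4, c@B7, d@B8, e@B3, f@B3, f@B6}
  B9:   IN={a@B4, c@B6, c@B7, d@B2, d@B8, e@B3, f@B3, f@B6}   OUT={a@B4, b@B9, c@B9, d@B2, d@B8, e@B9, f@B3, f@B6}

Merge at B7: IN[B7] = OUT[B5] ⊔ OUT[B6] = {a@B4, c@B5, c@B6, d@B2, e@B3, f@B3, f@B6}

Answer: {a@B4, c@B5, c@B6, d@B2, e@B3, f@B3, f@B6}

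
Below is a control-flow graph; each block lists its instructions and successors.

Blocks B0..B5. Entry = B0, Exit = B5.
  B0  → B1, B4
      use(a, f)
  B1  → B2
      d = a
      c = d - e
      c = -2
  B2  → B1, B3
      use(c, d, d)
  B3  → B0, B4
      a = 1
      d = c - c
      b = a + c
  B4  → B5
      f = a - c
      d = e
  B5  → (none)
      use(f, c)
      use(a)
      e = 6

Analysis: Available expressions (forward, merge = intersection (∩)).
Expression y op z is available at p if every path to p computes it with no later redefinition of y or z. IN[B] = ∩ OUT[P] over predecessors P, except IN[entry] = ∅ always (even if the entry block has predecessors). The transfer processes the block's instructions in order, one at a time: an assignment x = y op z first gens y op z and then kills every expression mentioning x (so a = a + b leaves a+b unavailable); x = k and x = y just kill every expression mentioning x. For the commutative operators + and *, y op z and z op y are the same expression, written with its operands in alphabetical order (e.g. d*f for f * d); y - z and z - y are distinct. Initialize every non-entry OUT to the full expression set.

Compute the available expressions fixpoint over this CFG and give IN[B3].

Per-block solution:
  B0:  IN={}  OUT={}
  B1:  IN={}  OUT={d-e}
  B2:  IN={d-e}  OUT={d-e}
  B3:  IN={d-e}  OUT={a+c, c-c}
  B4:  IN={}  OUT={a-c}
  B5:  IN={a-c}  OUT={a-c}

Merge at B3: IN[B3] = OUT[B2] = {d-e}

Answer: {d-e}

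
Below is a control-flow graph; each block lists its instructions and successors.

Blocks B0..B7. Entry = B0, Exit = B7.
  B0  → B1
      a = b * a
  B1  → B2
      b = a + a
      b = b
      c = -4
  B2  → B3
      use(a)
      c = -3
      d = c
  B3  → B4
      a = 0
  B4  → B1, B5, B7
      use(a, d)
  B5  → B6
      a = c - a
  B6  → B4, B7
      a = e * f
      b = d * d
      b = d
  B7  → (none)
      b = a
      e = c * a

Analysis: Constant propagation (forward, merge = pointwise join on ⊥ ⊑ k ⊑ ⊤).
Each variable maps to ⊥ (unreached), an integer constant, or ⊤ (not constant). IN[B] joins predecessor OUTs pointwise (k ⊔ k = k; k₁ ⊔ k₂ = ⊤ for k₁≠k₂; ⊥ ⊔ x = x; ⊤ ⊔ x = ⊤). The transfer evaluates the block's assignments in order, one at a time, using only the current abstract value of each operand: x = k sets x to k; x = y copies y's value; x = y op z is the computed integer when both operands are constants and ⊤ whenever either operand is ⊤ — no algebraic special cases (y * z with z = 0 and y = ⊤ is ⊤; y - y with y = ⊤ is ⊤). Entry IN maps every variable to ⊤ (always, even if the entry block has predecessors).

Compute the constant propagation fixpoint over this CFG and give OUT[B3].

Converged values:
  B0:  IN=(all ⊤)  OUT=(all ⊤)
  B1:  IN=(all ⊤)  OUT={c:-4; rest ⊤}
  B2:  IN={c:-4; rest ⊤}  OUT={c:-3, d:-3; rest ⊤}
  B3:  IN={c:-3, d:-3; rest ⊤}  OUT={a:0, c:-3, d:-3; rest ⊤}
  B4:  IN={c:-3, d:-3; rest ⊤}  OUT={c:-3, d:-3; rest ⊤}
  B5:  IN={c:-3, d:-3; rest ⊤}  OUT={c:-3, d:-3; rest ⊤}
  B6:  IN={c:-3, d:-3; rest ⊤}  OUT={b:-3, c:-3, d:-3; rest ⊤}
  B7:  IN={c:-3, d:-3; rest ⊤}  OUT={c:-3, d:-3; rest ⊤}

Merge at B3: IN[B3] = OUT[B2] = {a: ⊤, b: ⊤, c: -3, d: -3, e: ⊤, f: ⊤}
Applying B3's transfer function to that IN value gives OUT[B3] (row B3 above).

Answer: {a: 0, b: ⊤, c: -3, d: -3, e: ⊤, f: ⊤}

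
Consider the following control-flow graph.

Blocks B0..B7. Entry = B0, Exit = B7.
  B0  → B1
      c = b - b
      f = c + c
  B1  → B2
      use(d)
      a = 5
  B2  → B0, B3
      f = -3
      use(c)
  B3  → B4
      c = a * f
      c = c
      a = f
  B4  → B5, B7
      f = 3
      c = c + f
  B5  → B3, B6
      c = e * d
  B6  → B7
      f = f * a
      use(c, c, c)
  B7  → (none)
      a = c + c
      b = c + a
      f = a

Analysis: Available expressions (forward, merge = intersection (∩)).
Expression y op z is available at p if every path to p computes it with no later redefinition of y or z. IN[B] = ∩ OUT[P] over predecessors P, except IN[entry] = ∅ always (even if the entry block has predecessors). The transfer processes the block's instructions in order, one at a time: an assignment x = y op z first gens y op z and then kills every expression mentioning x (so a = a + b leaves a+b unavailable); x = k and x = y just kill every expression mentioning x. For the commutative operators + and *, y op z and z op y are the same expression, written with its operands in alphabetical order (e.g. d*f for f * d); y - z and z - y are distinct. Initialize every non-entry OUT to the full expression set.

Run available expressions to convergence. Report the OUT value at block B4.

Answer: {b-b}

Trace:
Converged values:
  B0:  IN={}  OUT={b-b, c+c}
  B1:  IN={b-b, c+c}  OUT={b-b, c+c}
  B2:  IN={b-b, c+c}  OUT={b-b, c+c}
  B3:  IN={b-b}  OUT={b-b}
  B4:  IN={b-b}  OUT={b-b}
  B5:  IN={b-b}  OUT={b-b, d*e}
  B6:  IN={b-b, d*e}  OUT={b-b, d*e}
  B7:  IN={b-b}  OUT={a+c, c+c}

Merge at B4: IN[B4] = OUT[B3] = {b-b}
Applying B4's transfer function to that IN value gives OUT[B4] (row B4 above).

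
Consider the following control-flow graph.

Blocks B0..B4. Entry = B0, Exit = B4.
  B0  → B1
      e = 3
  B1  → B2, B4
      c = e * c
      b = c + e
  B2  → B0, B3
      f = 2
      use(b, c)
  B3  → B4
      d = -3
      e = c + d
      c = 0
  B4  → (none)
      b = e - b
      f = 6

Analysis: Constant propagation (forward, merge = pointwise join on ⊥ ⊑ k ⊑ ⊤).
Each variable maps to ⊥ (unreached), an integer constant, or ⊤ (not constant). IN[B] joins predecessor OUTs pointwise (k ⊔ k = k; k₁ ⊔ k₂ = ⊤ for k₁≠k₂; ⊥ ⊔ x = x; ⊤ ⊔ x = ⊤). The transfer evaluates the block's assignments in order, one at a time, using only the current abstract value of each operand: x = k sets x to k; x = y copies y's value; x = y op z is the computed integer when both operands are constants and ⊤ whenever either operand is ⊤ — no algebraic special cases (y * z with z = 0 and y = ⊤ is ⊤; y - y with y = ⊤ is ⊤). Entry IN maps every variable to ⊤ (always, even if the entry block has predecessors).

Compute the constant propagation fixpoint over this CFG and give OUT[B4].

Answer: {a: ⊤, b: ⊤, c: ⊤, d: ⊤, e: ⊤, f: 6}

Trace:
Fixpoint table:
  B0: | IN=(all ⊤) | OUT={e:3; rest ⊤}
  B1: | IN={e:3; rest ⊤} | OUT={e:3; rest ⊤}
  B2: | IN={e:3; rest ⊤} | OUT={e:3, f:2; rest ⊤}
  B3: | IN={e:3, f:2; rest ⊤} | OUT={c:0, d:-3, f:2; rest ⊤}
  B4: | IN=(all ⊤) | OUT={f:6; rest ⊤}

Merge at B4: IN[B4] = OUT[B1] ⊔ OUT[B3] = {a: ⊤, b: ⊤, c: ⊤, d: ⊤, e: ⊤, f: ⊤}
Applying B4's transfer function to that IN value gives OUT[B4] (row B4 above).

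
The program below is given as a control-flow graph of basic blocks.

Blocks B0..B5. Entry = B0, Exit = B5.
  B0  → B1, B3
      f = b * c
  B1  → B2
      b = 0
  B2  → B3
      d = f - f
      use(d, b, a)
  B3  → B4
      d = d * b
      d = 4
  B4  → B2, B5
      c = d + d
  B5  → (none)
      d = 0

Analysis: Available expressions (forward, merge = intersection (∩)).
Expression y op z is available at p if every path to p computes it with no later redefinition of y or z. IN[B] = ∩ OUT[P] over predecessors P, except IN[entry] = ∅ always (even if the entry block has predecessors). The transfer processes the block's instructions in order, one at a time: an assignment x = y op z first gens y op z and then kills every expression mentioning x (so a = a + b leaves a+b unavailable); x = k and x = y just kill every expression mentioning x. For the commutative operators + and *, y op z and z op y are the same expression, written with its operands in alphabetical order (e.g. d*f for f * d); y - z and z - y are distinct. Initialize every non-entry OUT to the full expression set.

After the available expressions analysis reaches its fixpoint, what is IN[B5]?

Fixpoint table:
  B0: | IN={} | OUT={b*c}
  B1: | IN={b*c} | OUT={}
  B2: | IN={} | OUT={f-f}
  B3: | IN={} | OUT={}
  B4: | IN={} | OUT={d+d}
  B5: | IN={d+d} | OUT={}

Merge at B5: IN[B5] = OUT[B4] = {d+d}

Answer: {d+d}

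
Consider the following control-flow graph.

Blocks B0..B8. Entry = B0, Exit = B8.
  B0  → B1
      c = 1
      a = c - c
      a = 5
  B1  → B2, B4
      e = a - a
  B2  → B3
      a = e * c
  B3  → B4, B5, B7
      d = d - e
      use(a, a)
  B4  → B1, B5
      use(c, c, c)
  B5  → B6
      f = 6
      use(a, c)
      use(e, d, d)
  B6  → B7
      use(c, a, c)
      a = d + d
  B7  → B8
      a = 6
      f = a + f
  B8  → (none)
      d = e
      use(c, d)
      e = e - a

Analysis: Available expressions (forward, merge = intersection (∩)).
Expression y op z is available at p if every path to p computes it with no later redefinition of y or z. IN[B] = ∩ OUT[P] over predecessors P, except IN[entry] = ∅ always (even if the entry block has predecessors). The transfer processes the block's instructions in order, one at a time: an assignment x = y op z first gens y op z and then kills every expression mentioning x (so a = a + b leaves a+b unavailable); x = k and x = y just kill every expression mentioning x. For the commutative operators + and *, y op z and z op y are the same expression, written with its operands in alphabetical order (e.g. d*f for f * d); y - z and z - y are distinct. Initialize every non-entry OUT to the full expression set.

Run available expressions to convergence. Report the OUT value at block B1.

Answer: {a-a, c-c}

Working:
Fixpoint table:
  B0: | IN={} | OUT={c-c}
  B1: | IN={c-c} | OUT={a-a, c-c}
  B2: | IN={a-a, c-c} | OUT={c*e, c-c}
  B3: | IN={c*e, c-c} | OUT={c*e, c-c}
  B4: | IN={c-c} | OUT={c-c}
  B5: | IN={c-c} | OUT={c-c}
  B6: | IN={c-c} | OUT={c-c, d+d}
  B7: | IN={c-c} | OUT={c-c}
  B8: | IN={c-c} | OUT={c-c}

Merge at B1: IN[B1] = OUT[B0] ∩ OUT[B4] = {c-c}
Applying B1's transfer function to that IN value gives OUT[B1] (row B1 above).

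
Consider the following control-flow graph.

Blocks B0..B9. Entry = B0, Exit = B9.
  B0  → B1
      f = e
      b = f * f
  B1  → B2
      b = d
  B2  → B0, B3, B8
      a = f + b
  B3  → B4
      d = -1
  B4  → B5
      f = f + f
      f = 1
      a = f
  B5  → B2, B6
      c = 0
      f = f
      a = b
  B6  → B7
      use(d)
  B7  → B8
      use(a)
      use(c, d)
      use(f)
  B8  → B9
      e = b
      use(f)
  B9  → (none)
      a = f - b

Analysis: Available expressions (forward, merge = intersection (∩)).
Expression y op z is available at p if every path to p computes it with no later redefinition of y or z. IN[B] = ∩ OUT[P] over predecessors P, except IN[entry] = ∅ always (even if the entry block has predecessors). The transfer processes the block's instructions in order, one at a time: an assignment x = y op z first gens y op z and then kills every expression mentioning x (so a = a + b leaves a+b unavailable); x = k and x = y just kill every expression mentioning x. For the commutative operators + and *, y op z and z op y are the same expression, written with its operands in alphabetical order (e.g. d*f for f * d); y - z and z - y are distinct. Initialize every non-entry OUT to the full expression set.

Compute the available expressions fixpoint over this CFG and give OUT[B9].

Answer: {f-b}

Trace:
Per-block solution:
  B0:   IN={}   OUT={f*f}
  B1:   IN={f*f}   OUT={f*f}
  B2:   IN={}   OUT={b+f}
  B3:   IN={b+f}   OUT={b+f}
  B4:   IN={b+f}   OUT={}
  B5:   IN={}   OUT={}
  B6:   IN={}   OUT={}
  B7:   IN={}   OUT={}
  B8:   IN={}   OUT={}
  B9:   IN={}   OUT={f-b}

Merge at B9: IN[B9] = OUT[B8] = {}
Applying B9's transfer function to that IN value gives OUT[B9] (row B9 above).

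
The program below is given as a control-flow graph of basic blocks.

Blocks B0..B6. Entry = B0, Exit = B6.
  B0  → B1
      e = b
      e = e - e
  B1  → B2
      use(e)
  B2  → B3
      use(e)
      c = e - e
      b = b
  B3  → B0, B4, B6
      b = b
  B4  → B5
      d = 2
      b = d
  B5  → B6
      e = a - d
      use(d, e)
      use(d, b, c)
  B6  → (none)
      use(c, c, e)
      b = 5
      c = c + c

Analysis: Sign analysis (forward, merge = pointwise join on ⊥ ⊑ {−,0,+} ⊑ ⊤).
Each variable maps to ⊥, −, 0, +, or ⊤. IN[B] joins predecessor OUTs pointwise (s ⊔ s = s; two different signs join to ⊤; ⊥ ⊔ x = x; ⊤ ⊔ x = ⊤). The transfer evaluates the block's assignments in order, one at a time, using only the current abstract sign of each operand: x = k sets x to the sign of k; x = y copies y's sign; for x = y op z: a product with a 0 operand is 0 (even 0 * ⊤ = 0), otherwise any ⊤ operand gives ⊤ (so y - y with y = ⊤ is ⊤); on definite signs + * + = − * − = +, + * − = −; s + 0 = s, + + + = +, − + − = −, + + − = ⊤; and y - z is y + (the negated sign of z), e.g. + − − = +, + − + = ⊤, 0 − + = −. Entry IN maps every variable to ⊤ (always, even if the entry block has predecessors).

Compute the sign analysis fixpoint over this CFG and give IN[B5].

Per-block solution:
  B0:  IN=(all ⊤)  OUT=(all ⊤)
  B1:  IN=(all ⊤)  OUT=(all ⊤)
  B2:  IN=(all ⊤)  OUT=(all ⊤)
  B3:  IN=(all ⊤)  OUT=(all ⊤)
  B4:  IN=(all ⊤)  OUT={b:+, d:+; rest ⊤}
  B5:  IN={b:+, d:+; rest ⊤}  OUT={b:+, d:+; rest ⊤}
  B6:  IN=(all ⊤)  OUT={b:+; rest ⊤}

Merge at B5: IN[B5] = OUT[B4] = {a: ⊤, b: +, c: ⊤, d: +, e: ⊤, f: ⊤}

Answer: {a: ⊤, b: +, c: ⊤, d: +, e: ⊤, f: ⊤}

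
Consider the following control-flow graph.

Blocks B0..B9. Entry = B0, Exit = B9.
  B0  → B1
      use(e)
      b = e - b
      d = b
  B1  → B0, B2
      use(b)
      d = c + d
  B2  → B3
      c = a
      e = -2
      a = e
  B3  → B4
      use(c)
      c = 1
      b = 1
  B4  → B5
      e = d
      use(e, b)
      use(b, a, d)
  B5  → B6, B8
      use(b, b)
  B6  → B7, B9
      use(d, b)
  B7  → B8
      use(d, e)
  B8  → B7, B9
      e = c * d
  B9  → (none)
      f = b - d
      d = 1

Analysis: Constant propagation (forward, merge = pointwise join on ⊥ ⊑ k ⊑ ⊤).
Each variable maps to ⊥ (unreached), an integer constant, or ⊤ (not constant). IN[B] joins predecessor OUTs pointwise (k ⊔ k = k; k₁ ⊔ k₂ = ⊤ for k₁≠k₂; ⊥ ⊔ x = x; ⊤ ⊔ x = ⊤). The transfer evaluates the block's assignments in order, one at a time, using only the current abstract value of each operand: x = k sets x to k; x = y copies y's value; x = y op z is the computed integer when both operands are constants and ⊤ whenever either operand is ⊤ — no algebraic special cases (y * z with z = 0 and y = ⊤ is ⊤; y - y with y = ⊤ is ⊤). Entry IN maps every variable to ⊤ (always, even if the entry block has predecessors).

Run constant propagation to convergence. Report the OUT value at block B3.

Answer: {a: -2, b: 1, c: 1, d: ⊤, e: -2, f: ⊤}

Trace:
Per-block solution:
  B0: | IN=(all ⊤) | OUT=(all ⊤)
  B1: | IN=(all ⊤) | OUT=(all ⊤)
  B2: | IN=(all ⊤) | OUT={a:-2, e:-2; rest ⊤}
  B3: | IN={a:-2, e:-2; rest ⊤} | OUT={a:-2, b:1, c:1, e:-2; rest ⊤}
  B4: | IN={a:-2, b:1, c:1, e:-2; rest ⊤} | OUT={a:-2, b:1, c:1; rest ⊤}
  B5: | IN={a:-2, b:1, c:1; rest ⊤} | OUT={a:-2, b:1, c:1; rest ⊤}
  B6: | IN={a:-2, b:1, c:1; rest ⊤} | OUT={a:-2, b:1, c:1; rest ⊤}
  B7: | IN={a:-2, b:1, c:1; rest ⊤} | OUT={a:-2, b:1, c:1; rest ⊤}
  B8: | IN={a:-2, b:1, c:1; rest ⊤} | OUT={a:-2, b:1, c:1; rest ⊤}
  B9: | IN={a:-2, b:1, c:1; rest ⊤} | OUT={a:-2, b:1, c:1, d:1; rest ⊤}

Merge at B3: IN[B3] = OUT[B2] = {a: -2, b: ⊤, c: ⊤, d: ⊤, e: -2, f: ⊤}
Applying B3's transfer function to that IN value gives OUT[B3] (row B3 above).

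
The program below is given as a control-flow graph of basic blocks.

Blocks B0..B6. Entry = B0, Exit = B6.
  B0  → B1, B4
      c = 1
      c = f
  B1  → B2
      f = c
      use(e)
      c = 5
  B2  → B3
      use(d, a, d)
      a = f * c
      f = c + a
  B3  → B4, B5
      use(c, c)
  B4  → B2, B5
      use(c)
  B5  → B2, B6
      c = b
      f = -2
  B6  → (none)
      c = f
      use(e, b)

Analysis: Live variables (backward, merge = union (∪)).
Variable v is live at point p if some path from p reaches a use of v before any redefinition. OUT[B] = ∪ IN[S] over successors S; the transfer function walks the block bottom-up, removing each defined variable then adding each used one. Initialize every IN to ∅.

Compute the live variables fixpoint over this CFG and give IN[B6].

Answer: {b, e, f}

Working:
Per-block solution:
  B0:   IN={a, b, d, e, f}   OUT={a, b, c, d, e, f}
  B1:   IN={a, b, c, d, e}   OUT={a, b, c, d, e, f}
  B2:   IN={a, b, c, d, e, f}   OUT={a, b, c, d, e, f}
  B3:   IN={a, b, c, d, e, f}   OUT={a, b, c, d, e, f}
  B4:   IN={a, b, c, d, e, f}   OUT={a, b, c, d, e, f}
  B5:   IN={a, b, d, e}   OUT={a, b, c, d, e, f}
  B6:   IN={b, e, f}   OUT={}

B6 is the boundary node: OUT[B6] = {}
Applying B6's transfer function to that OUT value gives IN[B6] (row B6 above).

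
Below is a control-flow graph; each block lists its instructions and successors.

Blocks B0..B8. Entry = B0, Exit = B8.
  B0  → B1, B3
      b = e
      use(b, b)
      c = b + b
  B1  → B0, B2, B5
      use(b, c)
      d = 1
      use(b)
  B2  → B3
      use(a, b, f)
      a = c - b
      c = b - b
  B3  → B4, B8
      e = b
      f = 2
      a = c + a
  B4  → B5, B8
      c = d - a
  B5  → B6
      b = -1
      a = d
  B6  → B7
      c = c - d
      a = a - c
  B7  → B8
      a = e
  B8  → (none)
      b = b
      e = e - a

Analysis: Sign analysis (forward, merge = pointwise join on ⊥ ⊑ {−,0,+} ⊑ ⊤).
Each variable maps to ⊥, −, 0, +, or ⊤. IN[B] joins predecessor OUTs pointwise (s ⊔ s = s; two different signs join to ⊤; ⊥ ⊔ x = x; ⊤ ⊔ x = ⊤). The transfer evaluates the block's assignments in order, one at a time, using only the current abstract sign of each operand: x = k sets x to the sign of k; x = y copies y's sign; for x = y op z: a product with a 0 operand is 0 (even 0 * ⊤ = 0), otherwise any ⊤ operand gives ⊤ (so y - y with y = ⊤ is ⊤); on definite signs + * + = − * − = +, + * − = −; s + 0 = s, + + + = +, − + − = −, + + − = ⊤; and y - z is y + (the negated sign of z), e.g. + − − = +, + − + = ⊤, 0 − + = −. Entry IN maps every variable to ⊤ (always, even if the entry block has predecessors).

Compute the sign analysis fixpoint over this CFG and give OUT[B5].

Answer: {a: ⊤, b: -, c: ⊤, d: ⊤, e: ⊤, f: ⊤}

Trace:
Converged values:
  B0:   IN=(all ⊤)   OUT=(all ⊤)
  B1:   IN=(all ⊤)   OUT={d:+; rest ⊤}
  B2:   IN={d:+; rest ⊤}   OUT={d:+; rest ⊤}
  B3:   IN=(all ⊤)   OUT={f:+; rest ⊤}
  B4:   IN={f:+; rest ⊤}   OUT={f:+; rest ⊤}
  B5:   IN=(all ⊤)   OUT={b:-; rest ⊤}
  B6:   IN={b:-; rest ⊤}   OUT={b:-; rest ⊤}
  B7:   IN={b:-; rest ⊤}   OUT={b:-; rest ⊤}
  B8:   IN=(all ⊤)   OUT=(all ⊤)

Merge at B5: IN[B5] = OUT[B1] ⊔ OUT[B4] = {a: ⊤, b: ⊤, c: ⊤, d: ⊤, e: ⊤, f: ⊤}
Applying B5's transfer function to that IN value gives OUT[B5] (row B5 above).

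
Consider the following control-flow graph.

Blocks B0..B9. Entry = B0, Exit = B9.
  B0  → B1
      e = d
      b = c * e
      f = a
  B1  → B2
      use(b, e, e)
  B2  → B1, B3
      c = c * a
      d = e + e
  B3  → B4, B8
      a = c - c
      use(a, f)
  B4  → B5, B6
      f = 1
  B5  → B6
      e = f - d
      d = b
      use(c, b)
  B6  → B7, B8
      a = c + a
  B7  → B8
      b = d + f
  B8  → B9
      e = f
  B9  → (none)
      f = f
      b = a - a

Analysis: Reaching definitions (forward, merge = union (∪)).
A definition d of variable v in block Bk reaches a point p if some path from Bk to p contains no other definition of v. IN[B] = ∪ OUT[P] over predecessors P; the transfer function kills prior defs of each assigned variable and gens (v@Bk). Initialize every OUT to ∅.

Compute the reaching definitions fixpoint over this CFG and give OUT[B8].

Answer: {a@B3, a@B6, b@B0, b@B7, c@B2, d@B2, d@B5, e@B8, f@B0, f@B4}

Trace:
Fixpoint table:
  B0:  IN={}  OUT={b@B0, e@B0, f@B0}
  B1:  IN={b@B0, c@B2, d@B2, e@B0, f@B0}  OUT={b@B0, c@B2, d@B2, e@B0, f@B0}
  B2:  IN={b@B0, c@B2, d@B2, e@B0, f@B0}  OUT={b@B0, c@B2, d@B2, e@B0, f@B0}
  B3:  IN={b@B0, c@B2, d@B2, e@B0, f@B0}  OUT={a@B3, b@B0, c@B2, d@B2, e@B0, f@B0}
  B4:  IN={a@B3, b@B0, c@B2, d@B2, e@B0, f@B0}  OUT={a@B3, b@B0, c@B2, d@B2, e@B0, f@B4}
  B5:  IN={a@B3, b@B0, c@B2, d@B2, e@B0, f@B4}  OUT={a@B3, b@B0, c@B2, d@B5, e@B5, f@B4}
  B6:  IN={a@B3, b@B0, c@B2, d@B2, d@B5, e@B0, e@B5, f@B4}  OUT={a@B6, b@B0, c@B2, d@B2, d@B5, e@B0, e@B5, f@B4}
  B7:  IN={a@B6, b@B0, c@B2, d@B2, d@B5, e@B0, e@B5, f@B4}  OUT={a@B6, b@B7, c@B2, d@B2, d@B5, e@B0, e@B5, f@B4}
  B8:  IN={a@B3, a@B6, b@B0, b@B7, c@B2, d@B2, d@B5, e@B0, e@B5, f@B0, f@B4}  OUT={a@B3, a@B6, b@B0, b@B7, c@B2, d@B2, d@B5, e@B8, f@B0, f@B4}
  B9:  IN={a@B3, a@B6, b@B0, b@B7, c@B2, d@B2, d@B5, e@B8, f@B0, f@B4}  OUT={a@B3, a@B6, b@B9, c@B2, d@B2, d@B5, e@B8, f@B9}

Merge at B8: IN[B8] = OUT[B3] ⊔ OUT[B6] ⊔ OUT[B7] = {a@B3, a@B6, b@B0, b@B7, c@B2, d@B2, d@B5, e@B0, e@B5, f@B0, f@B4}
Applying B8's transfer function to that IN value gives OUT[B8] (row B8 above).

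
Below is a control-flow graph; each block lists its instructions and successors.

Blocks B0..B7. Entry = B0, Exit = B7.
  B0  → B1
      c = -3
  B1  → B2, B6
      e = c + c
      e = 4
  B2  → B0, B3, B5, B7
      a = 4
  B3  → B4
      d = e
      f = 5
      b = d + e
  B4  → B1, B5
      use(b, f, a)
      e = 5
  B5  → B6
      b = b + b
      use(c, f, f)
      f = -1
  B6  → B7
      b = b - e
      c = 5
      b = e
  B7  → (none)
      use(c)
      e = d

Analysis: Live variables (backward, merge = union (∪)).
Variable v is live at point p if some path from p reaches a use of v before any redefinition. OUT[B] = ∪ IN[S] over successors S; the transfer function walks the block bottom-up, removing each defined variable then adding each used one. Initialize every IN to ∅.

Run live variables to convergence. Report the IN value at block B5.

Answer: {b, c, d, e, f}

Derivation:
Fixpoint table:
  B0:   IN={b, d, f}   OUT={b, c, d, f}
  B1:   IN={b, c, d, f}   OUT={b, c, d, e, f}
  B2:   IN={b, c, d, e, f}   OUT={a, b, c, d, e, f}
  B3:   IN={a, c, e}   OUT={a, b, c, d, f}
  B4:   IN={a, b, c, d, f}   OUT={b, c, d, e, f}
  B5:   IN={b, c, d, e, f}   OUT={b, d, e}
  B6:   IN={b, d, e}   OUT={c, d}
  B7:   IN={c, d}   OUT={}

Merge at B5: OUT[B5] = IN[B6] = {b, d, e}
Applying B5's transfer function to that OUT value gives IN[B5] (row B5 above).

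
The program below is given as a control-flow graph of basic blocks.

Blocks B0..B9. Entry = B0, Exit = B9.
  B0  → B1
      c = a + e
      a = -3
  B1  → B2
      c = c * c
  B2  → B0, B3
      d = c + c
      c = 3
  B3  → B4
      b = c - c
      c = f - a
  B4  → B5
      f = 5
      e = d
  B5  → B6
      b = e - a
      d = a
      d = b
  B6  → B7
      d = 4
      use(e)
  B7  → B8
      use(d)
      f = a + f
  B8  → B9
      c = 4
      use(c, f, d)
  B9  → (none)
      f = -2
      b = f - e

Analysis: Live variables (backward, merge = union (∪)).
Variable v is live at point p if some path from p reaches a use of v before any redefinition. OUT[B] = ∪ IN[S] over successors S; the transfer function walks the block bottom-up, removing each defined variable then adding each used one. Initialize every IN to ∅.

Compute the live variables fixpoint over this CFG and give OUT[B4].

Fixpoint table:
  B0: | IN={a, e, f} | OUT={a, c, e, f}
  B1: | IN={a, c, e, f} | OUT={a, c, e, f}
  B2: | IN={a, c, e, f} | OUT={a, c, d, e, f}
  B3: | IN={a, c, d, f} | OUT={a, d}
  B4: | IN={a, d} | OUT={a, e, f}
  B5: | IN={a, e, f} | OUT={a, e, f}
  B6: | IN={a, e, f} | OUT={a, d, e, f}
  B7: | IN={a, d, e, f} | OUT={d, e, f}
  B8: | IN={d, e, f} | OUT={e}
  B9: | IN={e} | OUT={}

Merge at B4: OUT[B4] = IN[B5] = {a, e, f}

Answer: {a, e, f}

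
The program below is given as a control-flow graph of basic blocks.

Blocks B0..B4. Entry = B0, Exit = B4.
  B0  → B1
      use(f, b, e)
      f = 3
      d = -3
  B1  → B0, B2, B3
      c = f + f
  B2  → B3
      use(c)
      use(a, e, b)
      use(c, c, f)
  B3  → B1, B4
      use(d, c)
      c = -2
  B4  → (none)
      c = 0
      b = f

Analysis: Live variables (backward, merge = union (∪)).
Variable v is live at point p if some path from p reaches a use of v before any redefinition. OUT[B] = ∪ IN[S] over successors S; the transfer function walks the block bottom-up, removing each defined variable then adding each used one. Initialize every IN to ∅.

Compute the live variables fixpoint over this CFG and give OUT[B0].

Answer: {a, b, d, e, f}

Trace:
Fixpoint table:
  B0: | IN={a, b, e, f} | OUT={a, b, d, e, f}
  B1: | IN={a, b, d, e, f} | OUT={a, b, c, d, e, f}
  B2: | IN={a, b, c, d, e, f} | OUT={a, b, c, d, e, f}
  B3: | IN={a, b, c, d, e, f} | OUT={a, b, d, e, f}
  B4: | IN={f} | OUT={}

Merge at B0: OUT[B0] = IN[B1] = {a, b, d, e, f}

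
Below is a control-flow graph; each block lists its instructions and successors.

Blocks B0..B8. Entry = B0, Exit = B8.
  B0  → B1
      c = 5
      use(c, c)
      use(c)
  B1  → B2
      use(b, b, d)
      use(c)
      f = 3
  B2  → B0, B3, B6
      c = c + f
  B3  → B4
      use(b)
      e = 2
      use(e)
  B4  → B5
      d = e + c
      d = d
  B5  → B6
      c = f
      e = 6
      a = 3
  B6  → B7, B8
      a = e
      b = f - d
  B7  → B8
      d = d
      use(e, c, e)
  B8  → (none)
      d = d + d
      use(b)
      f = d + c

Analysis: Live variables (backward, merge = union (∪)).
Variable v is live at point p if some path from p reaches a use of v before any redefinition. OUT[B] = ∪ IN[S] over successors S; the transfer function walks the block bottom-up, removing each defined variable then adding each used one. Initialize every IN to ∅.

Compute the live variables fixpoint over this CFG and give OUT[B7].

Converged values:
  B0:   IN={b, d, e}   OUT={b, c, d, e}
  B1:   IN={b, c, d, e}   OUT={b, c, d, e, f}
  B2:   IN={b, c, d, e, f}   OUT={b, c, d, e, f}
  B3:   IN={b, c, f}   OUT={c, e, f}
  B4:   IN={c, e, f}   OUT={d, f}
  B5:   IN={d, f}   OUT={c, d, e, f}
  B6:   IN={c, d, e, f}   OUT={b, c, d, e}
  B7:   IN={b, c, d, e}   OUT={b, c, d}
  B8:   IN={b, c, d}   OUT={}

Merge at B7: OUT[B7] = IN[B8] = {b, c, d}

Answer: {b, c, d}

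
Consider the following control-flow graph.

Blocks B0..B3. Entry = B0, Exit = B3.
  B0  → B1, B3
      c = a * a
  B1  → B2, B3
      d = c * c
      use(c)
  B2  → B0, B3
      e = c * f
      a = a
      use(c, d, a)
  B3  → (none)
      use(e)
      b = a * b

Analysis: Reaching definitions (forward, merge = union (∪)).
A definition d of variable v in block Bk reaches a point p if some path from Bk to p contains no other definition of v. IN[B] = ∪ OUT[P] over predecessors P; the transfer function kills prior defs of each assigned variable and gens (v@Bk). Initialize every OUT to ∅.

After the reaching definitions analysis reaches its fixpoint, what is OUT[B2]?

Answer: {a@B2, c@B0, d@B1, e@B2}

Working:
Per-block solution:
  B0:   IN={a@B2, c@B0, d@B1, e@B2}   OUT={a@B2, c@B0, d@B1, e@B2}
  B1:   IN={a@B2, c@B0, d@B1, e@B2}   OUT={a@B2, c@B0, d@B1, e@B2}
  B2:   IN={a@B2, c@B0, d@B1, e@B2}   OUT={a@B2, c@B0, d@B1, e@B2}
  B3:   IN={a@B2, c@B0, d@B1, e@B2}   OUT={a@B2, b@B3, c@B0, d@B1, e@B2}

Merge at B2: IN[B2] = OUT[B1] = {a@B2, c@B0, d@B1, e@B2}
Applying B2's transfer function to that IN value gives OUT[B2] (row B2 above).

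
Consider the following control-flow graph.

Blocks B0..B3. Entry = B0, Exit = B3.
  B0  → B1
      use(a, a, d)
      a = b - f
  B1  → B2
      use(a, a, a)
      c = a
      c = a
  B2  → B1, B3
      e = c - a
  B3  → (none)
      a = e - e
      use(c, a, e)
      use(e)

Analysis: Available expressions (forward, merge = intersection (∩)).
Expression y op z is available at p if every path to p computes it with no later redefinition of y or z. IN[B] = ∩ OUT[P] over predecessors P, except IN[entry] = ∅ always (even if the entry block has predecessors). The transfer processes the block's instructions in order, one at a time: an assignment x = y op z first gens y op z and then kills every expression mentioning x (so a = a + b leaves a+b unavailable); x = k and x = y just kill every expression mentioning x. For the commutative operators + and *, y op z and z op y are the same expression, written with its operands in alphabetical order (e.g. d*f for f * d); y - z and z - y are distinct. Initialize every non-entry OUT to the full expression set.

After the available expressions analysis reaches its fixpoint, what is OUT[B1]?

Fixpoint table:
  B0:  IN={}  OUT={b-f}
  B1:  IN={b-f}  OUT={b-f}
  B2:  IN={b-f}  OUT={b-f, c-a}
  B3:  IN={b-f, c-a}  OUT={b-f, e-e}

Merge at B1: IN[B1] = OUT[B0] ∩ OUT[B2] = {b-f}
Applying B1's transfer function to that IN value gives OUT[B1] (row B1 above).

Answer: {b-f}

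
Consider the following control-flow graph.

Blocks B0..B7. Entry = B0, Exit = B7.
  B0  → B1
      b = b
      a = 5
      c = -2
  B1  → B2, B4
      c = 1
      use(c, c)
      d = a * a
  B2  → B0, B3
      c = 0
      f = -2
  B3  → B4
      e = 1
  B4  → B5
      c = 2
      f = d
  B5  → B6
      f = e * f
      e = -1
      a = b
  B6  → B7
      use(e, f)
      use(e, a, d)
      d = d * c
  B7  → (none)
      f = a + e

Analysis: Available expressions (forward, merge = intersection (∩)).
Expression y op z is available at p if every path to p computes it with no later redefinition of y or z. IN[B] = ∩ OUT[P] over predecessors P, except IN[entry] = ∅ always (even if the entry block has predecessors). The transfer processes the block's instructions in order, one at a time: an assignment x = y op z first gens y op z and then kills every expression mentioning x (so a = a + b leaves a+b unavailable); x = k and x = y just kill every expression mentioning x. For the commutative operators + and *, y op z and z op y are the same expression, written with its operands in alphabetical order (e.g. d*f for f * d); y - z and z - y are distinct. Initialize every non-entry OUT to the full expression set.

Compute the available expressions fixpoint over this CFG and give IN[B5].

Answer: {a*a}

Trace:
Fixpoint table:
  B0:   IN={}   OUT={}
  B1:   IN={}   OUT={a*a}
  B2:   IN={a*a}   OUT={a*a}
  B3:   IN={a*a}   OUT={a*a}
  B4:   IN={a*a}   OUT={a*a}
  B5:   IN={a*a}   OUT={}
  B6:   IN={}   OUT={}
  B7:   IN={}   OUT={a+e}

Merge at B5: IN[B5] = OUT[B4] = {a*a}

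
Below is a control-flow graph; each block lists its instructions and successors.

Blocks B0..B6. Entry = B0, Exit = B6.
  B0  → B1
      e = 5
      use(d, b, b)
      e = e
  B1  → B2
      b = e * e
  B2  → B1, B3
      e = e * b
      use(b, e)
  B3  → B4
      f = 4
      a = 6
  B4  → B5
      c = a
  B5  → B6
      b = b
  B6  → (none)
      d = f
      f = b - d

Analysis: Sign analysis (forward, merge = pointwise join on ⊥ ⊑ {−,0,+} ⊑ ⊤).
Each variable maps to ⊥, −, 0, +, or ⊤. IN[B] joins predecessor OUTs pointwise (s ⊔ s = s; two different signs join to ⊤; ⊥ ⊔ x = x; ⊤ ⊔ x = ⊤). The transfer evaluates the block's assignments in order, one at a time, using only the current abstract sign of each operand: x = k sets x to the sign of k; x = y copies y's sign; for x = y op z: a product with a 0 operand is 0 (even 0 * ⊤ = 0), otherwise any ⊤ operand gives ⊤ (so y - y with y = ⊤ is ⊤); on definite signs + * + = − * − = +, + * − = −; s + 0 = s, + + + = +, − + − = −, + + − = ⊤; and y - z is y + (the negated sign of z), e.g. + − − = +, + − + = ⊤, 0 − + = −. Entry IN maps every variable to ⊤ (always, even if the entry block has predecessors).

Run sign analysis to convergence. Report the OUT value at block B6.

Answer: {a: +, b: +, c: +, d: +, e: +, f: ⊤}

Trace:
Per-block solution:
  B0:   IN=(all ⊤)   OUT={e:+; rest ⊤}
  B1:   IN={e:+; rest ⊤}   OUT={b:+, e:+; rest ⊤}
  B2:   IN={b:+, e:+; rest ⊤}   OUT={b:+, e:+; rest ⊤}
  B3:   IN={b:+, e:+; rest ⊤}   OUT={a:+, b:+, e:+, f:+; rest ⊤}
  B4:   IN={a:+, b:+, e:+, f:+; rest ⊤}   OUT={a:+, b:+, c:+, e:+, f:+; rest ⊤}
  B5:   IN={a:+, b:+, c:+, e:+, f:+; rest ⊤}   OUT={a:+, b:+, c:+, e:+, f:+; rest ⊤}
  B6:   IN={a:+, b:+, c:+, e:+, f:+; rest ⊤}   OUT={a:+, b:+, c:+, d:+, e:+; rest ⊤}

Merge at B6: IN[B6] = OUT[B5] = {a: +, b: +, c: +, d: ⊤, e: +, f: +}
Applying B6's transfer function to that IN value gives OUT[B6] (row B6 above).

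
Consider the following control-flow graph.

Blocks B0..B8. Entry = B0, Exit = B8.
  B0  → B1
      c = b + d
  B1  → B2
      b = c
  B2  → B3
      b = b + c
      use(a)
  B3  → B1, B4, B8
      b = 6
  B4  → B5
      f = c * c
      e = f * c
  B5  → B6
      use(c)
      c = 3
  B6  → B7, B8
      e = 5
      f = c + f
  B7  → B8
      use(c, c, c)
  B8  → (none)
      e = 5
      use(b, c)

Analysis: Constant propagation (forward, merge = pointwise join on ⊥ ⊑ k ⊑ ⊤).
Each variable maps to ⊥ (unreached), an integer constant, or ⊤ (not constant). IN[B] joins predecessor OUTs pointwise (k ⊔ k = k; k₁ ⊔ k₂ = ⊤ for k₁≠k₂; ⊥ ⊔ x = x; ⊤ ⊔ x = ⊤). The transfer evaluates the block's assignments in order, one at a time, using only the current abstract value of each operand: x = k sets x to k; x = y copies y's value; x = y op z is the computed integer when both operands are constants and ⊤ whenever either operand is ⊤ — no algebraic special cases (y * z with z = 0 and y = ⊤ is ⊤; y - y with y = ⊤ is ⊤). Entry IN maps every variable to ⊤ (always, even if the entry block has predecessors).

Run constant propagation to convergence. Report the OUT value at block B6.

Answer: {a: ⊤, b: 6, c: 3, d: ⊤, e: 5, f: ⊤}

Working:
Converged values:
  B0: | IN=(all ⊤) | OUT=(all ⊤)
  B1: | IN=(all ⊤) | OUT=(all ⊤)
  B2: | IN=(all ⊤) | OUT=(all ⊤)
  B3: | IN=(all ⊤) | OUT={b:6; rest ⊤}
  B4: | IN={b:6; rest ⊤} | OUT={b:6; rest ⊤}
  B5: | IN={b:6; rest ⊤} | OUT={b:6, c:3; rest ⊤}
  B6: | IN={b:6, c:3; rest ⊤} | OUT={b:6, c:3, e:5; rest ⊤}
  B7: | IN={b:6, c:3, e:5; rest ⊤} | OUT={b:6, c:3, e:5; rest ⊤}
  B8: | IN={b:6; rest ⊤} | OUT={b:6, e:5; rest ⊤}

Merge at B6: IN[B6] = OUT[B5] = {a: ⊤, b: 6, c: 3, d: ⊤, e: ⊤, f: ⊤}
Applying B6's transfer function to that IN value gives OUT[B6] (row B6 above).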